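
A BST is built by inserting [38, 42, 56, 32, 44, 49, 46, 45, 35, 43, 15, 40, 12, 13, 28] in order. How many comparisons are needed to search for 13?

Search path for 13: 38 -> 32 -> 15 -> 12 -> 13
Found: True
Comparisons: 5


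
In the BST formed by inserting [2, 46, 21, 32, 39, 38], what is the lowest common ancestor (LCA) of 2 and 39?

Tree insertion order: [2, 46, 21, 32, 39, 38]
Tree (level-order array): [2, None, 46, 21, None, None, 32, None, 39, 38]
In a BST, the LCA of p=2, q=39 is the first node v on the
root-to-leaf path with p <= v <= q (go left if both < v, right if both > v).
Walk from root:
  at 2: 2 <= 2 <= 39, this is the LCA
LCA = 2


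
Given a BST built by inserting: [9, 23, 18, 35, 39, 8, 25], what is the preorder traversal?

Tree insertion order: [9, 23, 18, 35, 39, 8, 25]
Tree (level-order array): [9, 8, 23, None, None, 18, 35, None, None, 25, 39]
Preorder traversal: [9, 8, 23, 18, 35, 25, 39]


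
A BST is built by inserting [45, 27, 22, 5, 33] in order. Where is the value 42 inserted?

Starting tree (level order): [45, 27, None, 22, 33, 5]
Insertion path: 45 -> 27 -> 33
Result: insert 42 as right child of 33
Final tree (level order): [45, 27, None, 22, 33, 5, None, None, 42]


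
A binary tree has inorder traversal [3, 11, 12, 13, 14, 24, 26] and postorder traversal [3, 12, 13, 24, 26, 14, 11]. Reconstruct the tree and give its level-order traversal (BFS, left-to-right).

Inorder:   [3, 11, 12, 13, 14, 24, 26]
Postorder: [3, 12, 13, 24, 26, 14, 11]
Algorithm: postorder visits root last, so walk postorder right-to-left;
each value is the root of the current inorder slice — split it at that
value, recurse on the right subtree first, then the left.
Recursive splits:
  root=11; inorder splits into left=[3], right=[12, 13, 14, 24, 26]
  root=14; inorder splits into left=[12, 13], right=[24, 26]
  root=26; inorder splits into left=[24], right=[]
  root=24; inorder splits into left=[], right=[]
  root=13; inorder splits into left=[12], right=[]
  root=12; inorder splits into left=[], right=[]
  root=3; inorder splits into left=[], right=[]
Reconstructed level-order: [11, 3, 14, 13, 26, 12, 24]


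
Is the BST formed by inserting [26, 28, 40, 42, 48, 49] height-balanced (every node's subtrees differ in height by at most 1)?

Tree (level-order array): [26, None, 28, None, 40, None, 42, None, 48, None, 49]
Definition: a tree is height-balanced if, at every node, |h(left) - h(right)| <= 1 (empty subtree has height -1).
Bottom-up per-node check:
  node 49: h_left=-1, h_right=-1, diff=0 [OK], height=0
  node 48: h_left=-1, h_right=0, diff=1 [OK], height=1
  node 42: h_left=-1, h_right=1, diff=2 [FAIL (|-1-1|=2 > 1)], height=2
  node 40: h_left=-1, h_right=2, diff=3 [FAIL (|-1-2|=3 > 1)], height=3
  node 28: h_left=-1, h_right=3, diff=4 [FAIL (|-1-3|=4 > 1)], height=4
  node 26: h_left=-1, h_right=4, diff=5 [FAIL (|-1-4|=5 > 1)], height=5
Node 42 violates the condition: |-1 - 1| = 2 > 1.
Result: Not balanced


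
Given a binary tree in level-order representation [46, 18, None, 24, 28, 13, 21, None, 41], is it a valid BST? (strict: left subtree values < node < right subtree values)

Level-order array: [46, 18, None, 24, 28, 13, 21, None, 41]
Validate using subtree bounds (lo, hi): at each node, require lo < value < hi,
then recurse left with hi=value and right with lo=value.
Preorder trace (stopping at first violation):
  at node 46 with bounds (-inf, +inf): OK
  at node 18 with bounds (-inf, 46): OK
  at node 24 with bounds (-inf, 18): VIOLATION
Node 24 violates its bound: not (-inf < 24 < 18).
Result: Not a valid BST


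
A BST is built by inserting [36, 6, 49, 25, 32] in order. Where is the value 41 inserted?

Starting tree (level order): [36, 6, 49, None, 25, None, None, None, 32]
Insertion path: 36 -> 49
Result: insert 41 as left child of 49
Final tree (level order): [36, 6, 49, None, 25, 41, None, None, 32]


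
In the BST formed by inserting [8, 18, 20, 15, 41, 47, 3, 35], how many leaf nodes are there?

Tree built from: [8, 18, 20, 15, 41, 47, 3, 35]
Tree (level-order array): [8, 3, 18, None, None, 15, 20, None, None, None, 41, 35, 47]
Rule: A leaf has 0 children.
Per-node child counts:
  node 8: 2 child(ren)
  node 3: 0 child(ren)
  node 18: 2 child(ren)
  node 15: 0 child(ren)
  node 20: 1 child(ren)
  node 41: 2 child(ren)
  node 35: 0 child(ren)
  node 47: 0 child(ren)
Matching nodes: [3, 15, 35, 47]
Count of leaf nodes: 4


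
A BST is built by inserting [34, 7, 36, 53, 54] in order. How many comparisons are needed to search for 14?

Search path for 14: 34 -> 7
Found: False
Comparisons: 2


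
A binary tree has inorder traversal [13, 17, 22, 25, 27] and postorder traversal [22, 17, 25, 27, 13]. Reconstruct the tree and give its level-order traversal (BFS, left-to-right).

Inorder:   [13, 17, 22, 25, 27]
Postorder: [22, 17, 25, 27, 13]
Algorithm: postorder visits root last, so walk postorder right-to-left;
each value is the root of the current inorder slice — split it at that
value, recurse on the right subtree first, then the left.
Recursive splits:
  root=13; inorder splits into left=[], right=[17, 22, 25, 27]
  root=27; inorder splits into left=[17, 22, 25], right=[]
  root=25; inorder splits into left=[17, 22], right=[]
  root=17; inorder splits into left=[], right=[22]
  root=22; inorder splits into left=[], right=[]
Reconstructed level-order: [13, 27, 25, 17, 22]


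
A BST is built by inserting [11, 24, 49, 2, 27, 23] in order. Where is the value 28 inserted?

Starting tree (level order): [11, 2, 24, None, None, 23, 49, None, None, 27]
Insertion path: 11 -> 24 -> 49 -> 27
Result: insert 28 as right child of 27
Final tree (level order): [11, 2, 24, None, None, 23, 49, None, None, 27, None, None, 28]


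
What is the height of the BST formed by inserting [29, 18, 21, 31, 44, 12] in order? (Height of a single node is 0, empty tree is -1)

Insertion order: [29, 18, 21, 31, 44, 12]
Tree (level-order array): [29, 18, 31, 12, 21, None, 44]
Compute height bottom-up (empty subtree = -1):
  height(12) = 1 + max(-1, -1) = 0
  height(21) = 1 + max(-1, -1) = 0
  height(18) = 1 + max(0, 0) = 1
  height(44) = 1 + max(-1, -1) = 0
  height(31) = 1 + max(-1, 0) = 1
  height(29) = 1 + max(1, 1) = 2
Height = 2


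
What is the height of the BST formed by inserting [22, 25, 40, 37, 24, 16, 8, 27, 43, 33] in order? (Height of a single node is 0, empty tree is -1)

Insertion order: [22, 25, 40, 37, 24, 16, 8, 27, 43, 33]
Tree (level-order array): [22, 16, 25, 8, None, 24, 40, None, None, None, None, 37, 43, 27, None, None, None, None, 33]
Compute height bottom-up (empty subtree = -1):
  height(8) = 1 + max(-1, -1) = 0
  height(16) = 1 + max(0, -1) = 1
  height(24) = 1 + max(-1, -1) = 0
  height(33) = 1 + max(-1, -1) = 0
  height(27) = 1 + max(-1, 0) = 1
  height(37) = 1 + max(1, -1) = 2
  height(43) = 1 + max(-1, -1) = 0
  height(40) = 1 + max(2, 0) = 3
  height(25) = 1 + max(0, 3) = 4
  height(22) = 1 + max(1, 4) = 5
Height = 5


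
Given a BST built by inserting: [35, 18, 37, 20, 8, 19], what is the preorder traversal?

Tree insertion order: [35, 18, 37, 20, 8, 19]
Tree (level-order array): [35, 18, 37, 8, 20, None, None, None, None, 19]
Preorder traversal: [35, 18, 8, 20, 19, 37]


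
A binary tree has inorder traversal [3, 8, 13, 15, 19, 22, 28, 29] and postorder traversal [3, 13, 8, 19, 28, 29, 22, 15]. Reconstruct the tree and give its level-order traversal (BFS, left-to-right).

Inorder:   [3, 8, 13, 15, 19, 22, 28, 29]
Postorder: [3, 13, 8, 19, 28, 29, 22, 15]
Algorithm: postorder visits root last, so walk postorder right-to-left;
each value is the root of the current inorder slice — split it at that
value, recurse on the right subtree first, then the left.
Recursive splits:
  root=15; inorder splits into left=[3, 8, 13], right=[19, 22, 28, 29]
  root=22; inorder splits into left=[19], right=[28, 29]
  root=29; inorder splits into left=[28], right=[]
  root=28; inorder splits into left=[], right=[]
  root=19; inorder splits into left=[], right=[]
  root=8; inorder splits into left=[3], right=[13]
  root=13; inorder splits into left=[], right=[]
  root=3; inorder splits into left=[], right=[]
Reconstructed level-order: [15, 8, 22, 3, 13, 19, 29, 28]


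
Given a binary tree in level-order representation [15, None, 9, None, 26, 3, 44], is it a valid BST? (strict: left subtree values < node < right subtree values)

Level-order array: [15, None, 9, None, 26, 3, 44]
Validate using subtree bounds (lo, hi): at each node, require lo < value < hi,
then recurse left with hi=value and right with lo=value.
Preorder trace (stopping at first violation):
  at node 15 with bounds (-inf, +inf): OK
  at node 9 with bounds (15, +inf): VIOLATION
Node 9 violates its bound: not (15 < 9 < +inf).
Result: Not a valid BST


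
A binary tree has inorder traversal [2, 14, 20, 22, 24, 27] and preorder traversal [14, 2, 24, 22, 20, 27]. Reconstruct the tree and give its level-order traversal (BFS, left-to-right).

Inorder:  [2, 14, 20, 22, 24, 27]
Preorder: [14, 2, 24, 22, 20, 27]
Algorithm: preorder visits root first, so consume preorder in order;
for each root, split the current inorder slice at that value into
left-subtree inorder and right-subtree inorder, then recurse.
Recursive splits:
  root=14; inorder splits into left=[2], right=[20, 22, 24, 27]
  root=2; inorder splits into left=[], right=[]
  root=24; inorder splits into left=[20, 22], right=[27]
  root=22; inorder splits into left=[20], right=[]
  root=20; inorder splits into left=[], right=[]
  root=27; inorder splits into left=[], right=[]
Reconstructed level-order: [14, 2, 24, 22, 27, 20]


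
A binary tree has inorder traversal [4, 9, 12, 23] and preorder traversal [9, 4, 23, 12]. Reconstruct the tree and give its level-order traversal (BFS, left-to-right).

Inorder:  [4, 9, 12, 23]
Preorder: [9, 4, 23, 12]
Algorithm: preorder visits root first, so consume preorder in order;
for each root, split the current inorder slice at that value into
left-subtree inorder and right-subtree inorder, then recurse.
Recursive splits:
  root=9; inorder splits into left=[4], right=[12, 23]
  root=4; inorder splits into left=[], right=[]
  root=23; inorder splits into left=[12], right=[]
  root=12; inorder splits into left=[], right=[]
Reconstructed level-order: [9, 4, 23, 12]


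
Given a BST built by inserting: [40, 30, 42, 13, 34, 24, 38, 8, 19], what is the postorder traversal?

Tree insertion order: [40, 30, 42, 13, 34, 24, 38, 8, 19]
Tree (level-order array): [40, 30, 42, 13, 34, None, None, 8, 24, None, 38, None, None, 19]
Postorder traversal: [8, 19, 24, 13, 38, 34, 30, 42, 40]


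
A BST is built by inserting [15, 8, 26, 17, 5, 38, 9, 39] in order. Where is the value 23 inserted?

Starting tree (level order): [15, 8, 26, 5, 9, 17, 38, None, None, None, None, None, None, None, 39]
Insertion path: 15 -> 26 -> 17
Result: insert 23 as right child of 17
Final tree (level order): [15, 8, 26, 5, 9, 17, 38, None, None, None, None, None, 23, None, 39]


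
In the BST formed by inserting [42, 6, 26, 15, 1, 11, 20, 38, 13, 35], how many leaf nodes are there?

Tree built from: [42, 6, 26, 15, 1, 11, 20, 38, 13, 35]
Tree (level-order array): [42, 6, None, 1, 26, None, None, 15, 38, 11, 20, 35, None, None, 13]
Rule: A leaf has 0 children.
Per-node child counts:
  node 42: 1 child(ren)
  node 6: 2 child(ren)
  node 1: 0 child(ren)
  node 26: 2 child(ren)
  node 15: 2 child(ren)
  node 11: 1 child(ren)
  node 13: 0 child(ren)
  node 20: 0 child(ren)
  node 38: 1 child(ren)
  node 35: 0 child(ren)
Matching nodes: [1, 13, 20, 35]
Count of leaf nodes: 4


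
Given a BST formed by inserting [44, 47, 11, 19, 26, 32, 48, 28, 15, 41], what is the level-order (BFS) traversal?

Tree insertion order: [44, 47, 11, 19, 26, 32, 48, 28, 15, 41]
Tree (level-order array): [44, 11, 47, None, 19, None, 48, 15, 26, None, None, None, None, None, 32, 28, 41]
BFS from the root, enqueuing left then right child of each popped node:
  queue [44] -> pop 44, enqueue [11, 47], visited so far: [44]
  queue [11, 47] -> pop 11, enqueue [19], visited so far: [44, 11]
  queue [47, 19] -> pop 47, enqueue [48], visited so far: [44, 11, 47]
  queue [19, 48] -> pop 19, enqueue [15, 26], visited so far: [44, 11, 47, 19]
  queue [48, 15, 26] -> pop 48, enqueue [none], visited so far: [44, 11, 47, 19, 48]
  queue [15, 26] -> pop 15, enqueue [none], visited so far: [44, 11, 47, 19, 48, 15]
  queue [26] -> pop 26, enqueue [32], visited so far: [44, 11, 47, 19, 48, 15, 26]
  queue [32] -> pop 32, enqueue [28, 41], visited so far: [44, 11, 47, 19, 48, 15, 26, 32]
  queue [28, 41] -> pop 28, enqueue [none], visited so far: [44, 11, 47, 19, 48, 15, 26, 32, 28]
  queue [41] -> pop 41, enqueue [none], visited so far: [44, 11, 47, 19, 48, 15, 26, 32, 28, 41]
Result: [44, 11, 47, 19, 48, 15, 26, 32, 28, 41]


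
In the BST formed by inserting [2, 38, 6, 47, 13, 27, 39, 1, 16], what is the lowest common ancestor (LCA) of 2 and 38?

Tree insertion order: [2, 38, 6, 47, 13, 27, 39, 1, 16]
Tree (level-order array): [2, 1, 38, None, None, 6, 47, None, 13, 39, None, None, 27, None, None, 16]
In a BST, the LCA of p=2, q=38 is the first node v on the
root-to-leaf path with p <= v <= q (go left if both < v, right if both > v).
Walk from root:
  at 2: 2 <= 2 <= 38, this is the LCA
LCA = 2


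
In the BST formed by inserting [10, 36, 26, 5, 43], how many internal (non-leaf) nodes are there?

Tree built from: [10, 36, 26, 5, 43]
Tree (level-order array): [10, 5, 36, None, None, 26, 43]
Rule: An internal node has at least one child.
Per-node child counts:
  node 10: 2 child(ren)
  node 5: 0 child(ren)
  node 36: 2 child(ren)
  node 26: 0 child(ren)
  node 43: 0 child(ren)
Matching nodes: [10, 36]
Count of internal (non-leaf) nodes: 2


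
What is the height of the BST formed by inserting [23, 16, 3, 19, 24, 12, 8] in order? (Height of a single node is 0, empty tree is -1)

Insertion order: [23, 16, 3, 19, 24, 12, 8]
Tree (level-order array): [23, 16, 24, 3, 19, None, None, None, 12, None, None, 8]
Compute height bottom-up (empty subtree = -1):
  height(8) = 1 + max(-1, -1) = 0
  height(12) = 1 + max(0, -1) = 1
  height(3) = 1 + max(-1, 1) = 2
  height(19) = 1 + max(-1, -1) = 0
  height(16) = 1 + max(2, 0) = 3
  height(24) = 1 + max(-1, -1) = 0
  height(23) = 1 + max(3, 0) = 4
Height = 4


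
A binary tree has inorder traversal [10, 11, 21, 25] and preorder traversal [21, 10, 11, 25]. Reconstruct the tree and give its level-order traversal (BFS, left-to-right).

Inorder:  [10, 11, 21, 25]
Preorder: [21, 10, 11, 25]
Algorithm: preorder visits root first, so consume preorder in order;
for each root, split the current inorder slice at that value into
left-subtree inorder and right-subtree inorder, then recurse.
Recursive splits:
  root=21; inorder splits into left=[10, 11], right=[25]
  root=10; inorder splits into left=[], right=[11]
  root=11; inorder splits into left=[], right=[]
  root=25; inorder splits into left=[], right=[]
Reconstructed level-order: [21, 10, 25, 11]


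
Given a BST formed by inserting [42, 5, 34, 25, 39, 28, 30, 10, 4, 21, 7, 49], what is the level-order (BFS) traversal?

Tree insertion order: [42, 5, 34, 25, 39, 28, 30, 10, 4, 21, 7, 49]
Tree (level-order array): [42, 5, 49, 4, 34, None, None, None, None, 25, 39, 10, 28, None, None, 7, 21, None, 30]
BFS from the root, enqueuing left then right child of each popped node:
  queue [42] -> pop 42, enqueue [5, 49], visited so far: [42]
  queue [5, 49] -> pop 5, enqueue [4, 34], visited so far: [42, 5]
  queue [49, 4, 34] -> pop 49, enqueue [none], visited so far: [42, 5, 49]
  queue [4, 34] -> pop 4, enqueue [none], visited so far: [42, 5, 49, 4]
  queue [34] -> pop 34, enqueue [25, 39], visited so far: [42, 5, 49, 4, 34]
  queue [25, 39] -> pop 25, enqueue [10, 28], visited so far: [42, 5, 49, 4, 34, 25]
  queue [39, 10, 28] -> pop 39, enqueue [none], visited so far: [42, 5, 49, 4, 34, 25, 39]
  queue [10, 28] -> pop 10, enqueue [7, 21], visited so far: [42, 5, 49, 4, 34, 25, 39, 10]
  queue [28, 7, 21] -> pop 28, enqueue [30], visited so far: [42, 5, 49, 4, 34, 25, 39, 10, 28]
  queue [7, 21, 30] -> pop 7, enqueue [none], visited so far: [42, 5, 49, 4, 34, 25, 39, 10, 28, 7]
  queue [21, 30] -> pop 21, enqueue [none], visited so far: [42, 5, 49, 4, 34, 25, 39, 10, 28, 7, 21]
  queue [30] -> pop 30, enqueue [none], visited so far: [42, 5, 49, 4, 34, 25, 39, 10, 28, 7, 21, 30]
Result: [42, 5, 49, 4, 34, 25, 39, 10, 28, 7, 21, 30]


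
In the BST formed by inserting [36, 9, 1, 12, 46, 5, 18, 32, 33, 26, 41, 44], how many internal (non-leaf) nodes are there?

Tree built from: [36, 9, 1, 12, 46, 5, 18, 32, 33, 26, 41, 44]
Tree (level-order array): [36, 9, 46, 1, 12, 41, None, None, 5, None, 18, None, 44, None, None, None, 32, None, None, 26, 33]
Rule: An internal node has at least one child.
Per-node child counts:
  node 36: 2 child(ren)
  node 9: 2 child(ren)
  node 1: 1 child(ren)
  node 5: 0 child(ren)
  node 12: 1 child(ren)
  node 18: 1 child(ren)
  node 32: 2 child(ren)
  node 26: 0 child(ren)
  node 33: 0 child(ren)
  node 46: 1 child(ren)
  node 41: 1 child(ren)
  node 44: 0 child(ren)
Matching nodes: [36, 9, 1, 12, 18, 32, 46, 41]
Count of internal (non-leaf) nodes: 8


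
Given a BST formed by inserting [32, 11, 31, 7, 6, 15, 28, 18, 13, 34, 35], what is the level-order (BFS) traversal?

Tree insertion order: [32, 11, 31, 7, 6, 15, 28, 18, 13, 34, 35]
Tree (level-order array): [32, 11, 34, 7, 31, None, 35, 6, None, 15, None, None, None, None, None, 13, 28, None, None, 18]
BFS from the root, enqueuing left then right child of each popped node:
  queue [32] -> pop 32, enqueue [11, 34], visited so far: [32]
  queue [11, 34] -> pop 11, enqueue [7, 31], visited so far: [32, 11]
  queue [34, 7, 31] -> pop 34, enqueue [35], visited so far: [32, 11, 34]
  queue [7, 31, 35] -> pop 7, enqueue [6], visited so far: [32, 11, 34, 7]
  queue [31, 35, 6] -> pop 31, enqueue [15], visited so far: [32, 11, 34, 7, 31]
  queue [35, 6, 15] -> pop 35, enqueue [none], visited so far: [32, 11, 34, 7, 31, 35]
  queue [6, 15] -> pop 6, enqueue [none], visited so far: [32, 11, 34, 7, 31, 35, 6]
  queue [15] -> pop 15, enqueue [13, 28], visited so far: [32, 11, 34, 7, 31, 35, 6, 15]
  queue [13, 28] -> pop 13, enqueue [none], visited so far: [32, 11, 34, 7, 31, 35, 6, 15, 13]
  queue [28] -> pop 28, enqueue [18], visited so far: [32, 11, 34, 7, 31, 35, 6, 15, 13, 28]
  queue [18] -> pop 18, enqueue [none], visited so far: [32, 11, 34, 7, 31, 35, 6, 15, 13, 28, 18]
Result: [32, 11, 34, 7, 31, 35, 6, 15, 13, 28, 18]


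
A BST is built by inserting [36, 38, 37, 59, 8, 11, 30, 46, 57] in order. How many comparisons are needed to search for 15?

Search path for 15: 36 -> 8 -> 11 -> 30
Found: False
Comparisons: 4


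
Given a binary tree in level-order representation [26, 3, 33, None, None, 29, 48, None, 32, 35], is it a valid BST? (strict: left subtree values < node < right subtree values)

Level-order array: [26, 3, 33, None, None, 29, 48, None, 32, 35]
Validate using subtree bounds (lo, hi): at each node, require lo < value < hi,
then recurse left with hi=value and right with lo=value.
Preorder trace (stopping at first violation):
  at node 26 with bounds (-inf, +inf): OK
  at node 3 with bounds (-inf, 26): OK
  at node 33 with bounds (26, +inf): OK
  at node 29 with bounds (26, 33): OK
  at node 32 with bounds (29, 33): OK
  at node 48 with bounds (33, +inf): OK
  at node 35 with bounds (33, 48): OK
No violation found at any node.
Result: Valid BST


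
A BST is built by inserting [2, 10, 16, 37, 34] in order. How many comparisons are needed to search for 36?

Search path for 36: 2 -> 10 -> 16 -> 37 -> 34
Found: False
Comparisons: 5


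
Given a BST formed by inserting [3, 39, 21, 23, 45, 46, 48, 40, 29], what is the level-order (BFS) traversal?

Tree insertion order: [3, 39, 21, 23, 45, 46, 48, 40, 29]
Tree (level-order array): [3, None, 39, 21, 45, None, 23, 40, 46, None, 29, None, None, None, 48]
BFS from the root, enqueuing left then right child of each popped node:
  queue [3] -> pop 3, enqueue [39], visited so far: [3]
  queue [39] -> pop 39, enqueue [21, 45], visited so far: [3, 39]
  queue [21, 45] -> pop 21, enqueue [23], visited so far: [3, 39, 21]
  queue [45, 23] -> pop 45, enqueue [40, 46], visited so far: [3, 39, 21, 45]
  queue [23, 40, 46] -> pop 23, enqueue [29], visited so far: [3, 39, 21, 45, 23]
  queue [40, 46, 29] -> pop 40, enqueue [none], visited so far: [3, 39, 21, 45, 23, 40]
  queue [46, 29] -> pop 46, enqueue [48], visited so far: [3, 39, 21, 45, 23, 40, 46]
  queue [29, 48] -> pop 29, enqueue [none], visited so far: [3, 39, 21, 45, 23, 40, 46, 29]
  queue [48] -> pop 48, enqueue [none], visited so far: [3, 39, 21, 45, 23, 40, 46, 29, 48]
Result: [3, 39, 21, 45, 23, 40, 46, 29, 48]


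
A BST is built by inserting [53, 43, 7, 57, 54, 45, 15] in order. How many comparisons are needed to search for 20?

Search path for 20: 53 -> 43 -> 7 -> 15
Found: False
Comparisons: 4


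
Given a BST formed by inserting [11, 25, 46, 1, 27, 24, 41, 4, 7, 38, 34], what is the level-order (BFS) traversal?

Tree insertion order: [11, 25, 46, 1, 27, 24, 41, 4, 7, 38, 34]
Tree (level-order array): [11, 1, 25, None, 4, 24, 46, None, 7, None, None, 27, None, None, None, None, 41, 38, None, 34]
BFS from the root, enqueuing left then right child of each popped node:
  queue [11] -> pop 11, enqueue [1, 25], visited so far: [11]
  queue [1, 25] -> pop 1, enqueue [4], visited so far: [11, 1]
  queue [25, 4] -> pop 25, enqueue [24, 46], visited so far: [11, 1, 25]
  queue [4, 24, 46] -> pop 4, enqueue [7], visited so far: [11, 1, 25, 4]
  queue [24, 46, 7] -> pop 24, enqueue [none], visited so far: [11, 1, 25, 4, 24]
  queue [46, 7] -> pop 46, enqueue [27], visited so far: [11, 1, 25, 4, 24, 46]
  queue [7, 27] -> pop 7, enqueue [none], visited so far: [11, 1, 25, 4, 24, 46, 7]
  queue [27] -> pop 27, enqueue [41], visited so far: [11, 1, 25, 4, 24, 46, 7, 27]
  queue [41] -> pop 41, enqueue [38], visited so far: [11, 1, 25, 4, 24, 46, 7, 27, 41]
  queue [38] -> pop 38, enqueue [34], visited so far: [11, 1, 25, 4, 24, 46, 7, 27, 41, 38]
  queue [34] -> pop 34, enqueue [none], visited so far: [11, 1, 25, 4, 24, 46, 7, 27, 41, 38, 34]
Result: [11, 1, 25, 4, 24, 46, 7, 27, 41, 38, 34]


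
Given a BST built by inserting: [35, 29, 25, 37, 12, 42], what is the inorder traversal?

Tree insertion order: [35, 29, 25, 37, 12, 42]
Tree (level-order array): [35, 29, 37, 25, None, None, 42, 12]
Inorder traversal: [12, 25, 29, 35, 37, 42]


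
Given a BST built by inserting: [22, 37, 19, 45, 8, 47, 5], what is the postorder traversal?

Tree insertion order: [22, 37, 19, 45, 8, 47, 5]
Tree (level-order array): [22, 19, 37, 8, None, None, 45, 5, None, None, 47]
Postorder traversal: [5, 8, 19, 47, 45, 37, 22]


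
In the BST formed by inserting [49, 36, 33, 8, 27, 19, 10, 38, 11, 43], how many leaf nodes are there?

Tree built from: [49, 36, 33, 8, 27, 19, 10, 38, 11, 43]
Tree (level-order array): [49, 36, None, 33, 38, 8, None, None, 43, None, 27, None, None, 19, None, 10, None, None, 11]
Rule: A leaf has 0 children.
Per-node child counts:
  node 49: 1 child(ren)
  node 36: 2 child(ren)
  node 33: 1 child(ren)
  node 8: 1 child(ren)
  node 27: 1 child(ren)
  node 19: 1 child(ren)
  node 10: 1 child(ren)
  node 11: 0 child(ren)
  node 38: 1 child(ren)
  node 43: 0 child(ren)
Matching nodes: [11, 43]
Count of leaf nodes: 2


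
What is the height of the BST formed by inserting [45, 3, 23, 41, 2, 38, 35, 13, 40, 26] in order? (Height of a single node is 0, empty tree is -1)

Insertion order: [45, 3, 23, 41, 2, 38, 35, 13, 40, 26]
Tree (level-order array): [45, 3, None, 2, 23, None, None, 13, 41, None, None, 38, None, 35, 40, 26]
Compute height bottom-up (empty subtree = -1):
  height(2) = 1 + max(-1, -1) = 0
  height(13) = 1 + max(-1, -1) = 0
  height(26) = 1 + max(-1, -1) = 0
  height(35) = 1 + max(0, -1) = 1
  height(40) = 1 + max(-1, -1) = 0
  height(38) = 1 + max(1, 0) = 2
  height(41) = 1 + max(2, -1) = 3
  height(23) = 1 + max(0, 3) = 4
  height(3) = 1 + max(0, 4) = 5
  height(45) = 1 + max(5, -1) = 6
Height = 6


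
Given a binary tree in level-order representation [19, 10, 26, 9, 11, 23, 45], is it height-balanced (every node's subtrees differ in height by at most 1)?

Tree (level-order array): [19, 10, 26, 9, 11, 23, 45]
Definition: a tree is height-balanced if, at every node, |h(left) - h(right)| <= 1 (empty subtree has height -1).
Bottom-up per-node check:
  node 9: h_left=-1, h_right=-1, diff=0 [OK], height=0
  node 11: h_left=-1, h_right=-1, diff=0 [OK], height=0
  node 10: h_left=0, h_right=0, diff=0 [OK], height=1
  node 23: h_left=-1, h_right=-1, diff=0 [OK], height=0
  node 45: h_left=-1, h_right=-1, diff=0 [OK], height=0
  node 26: h_left=0, h_right=0, diff=0 [OK], height=1
  node 19: h_left=1, h_right=1, diff=0 [OK], height=2
All nodes satisfy the balance condition.
Result: Balanced


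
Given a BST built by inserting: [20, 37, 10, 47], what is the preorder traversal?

Tree insertion order: [20, 37, 10, 47]
Tree (level-order array): [20, 10, 37, None, None, None, 47]
Preorder traversal: [20, 10, 37, 47]


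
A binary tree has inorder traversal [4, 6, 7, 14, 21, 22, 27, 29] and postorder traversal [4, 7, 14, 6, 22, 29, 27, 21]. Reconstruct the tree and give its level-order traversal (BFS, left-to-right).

Inorder:   [4, 6, 7, 14, 21, 22, 27, 29]
Postorder: [4, 7, 14, 6, 22, 29, 27, 21]
Algorithm: postorder visits root last, so walk postorder right-to-left;
each value is the root of the current inorder slice — split it at that
value, recurse on the right subtree first, then the left.
Recursive splits:
  root=21; inorder splits into left=[4, 6, 7, 14], right=[22, 27, 29]
  root=27; inorder splits into left=[22], right=[29]
  root=29; inorder splits into left=[], right=[]
  root=22; inorder splits into left=[], right=[]
  root=6; inorder splits into left=[4], right=[7, 14]
  root=14; inorder splits into left=[7], right=[]
  root=7; inorder splits into left=[], right=[]
  root=4; inorder splits into left=[], right=[]
Reconstructed level-order: [21, 6, 27, 4, 14, 22, 29, 7]


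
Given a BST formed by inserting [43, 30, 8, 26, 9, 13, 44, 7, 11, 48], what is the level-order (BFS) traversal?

Tree insertion order: [43, 30, 8, 26, 9, 13, 44, 7, 11, 48]
Tree (level-order array): [43, 30, 44, 8, None, None, 48, 7, 26, None, None, None, None, 9, None, None, 13, 11]
BFS from the root, enqueuing left then right child of each popped node:
  queue [43] -> pop 43, enqueue [30, 44], visited so far: [43]
  queue [30, 44] -> pop 30, enqueue [8], visited so far: [43, 30]
  queue [44, 8] -> pop 44, enqueue [48], visited so far: [43, 30, 44]
  queue [8, 48] -> pop 8, enqueue [7, 26], visited so far: [43, 30, 44, 8]
  queue [48, 7, 26] -> pop 48, enqueue [none], visited so far: [43, 30, 44, 8, 48]
  queue [7, 26] -> pop 7, enqueue [none], visited so far: [43, 30, 44, 8, 48, 7]
  queue [26] -> pop 26, enqueue [9], visited so far: [43, 30, 44, 8, 48, 7, 26]
  queue [9] -> pop 9, enqueue [13], visited so far: [43, 30, 44, 8, 48, 7, 26, 9]
  queue [13] -> pop 13, enqueue [11], visited so far: [43, 30, 44, 8, 48, 7, 26, 9, 13]
  queue [11] -> pop 11, enqueue [none], visited so far: [43, 30, 44, 8, 48, 7, 26, 9, 13, 11]
Result: [43, 30, 44, 8, 48, 7, 26, 9, 13, 11]


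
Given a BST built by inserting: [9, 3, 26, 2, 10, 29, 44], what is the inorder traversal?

Tree insertion order: [9, 3, 26, 2, 10, 29, 44]
Tree (level-order array): [9, 3, 26, 2, None, 10, 29, None, None, None, None, None, 44]
Inorder traversal: [2, 3, 9, 10, 26, 29, 44]


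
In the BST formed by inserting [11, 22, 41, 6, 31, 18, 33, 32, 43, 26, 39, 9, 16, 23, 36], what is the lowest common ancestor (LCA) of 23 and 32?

Tree insertion order: [11, 22, 41, 6, 31, 18, 33, 32, 43, 26, 39, 9, 16, 23, 36]
Tree (level-order array): [11, 6, 22, None, 9, 18, 41, None, None, 16, None, 31, 43, None, None, 26, 33, None, None, 23, None, 32, 39, None, None, None, None, 36]
In a BST, the LCA of p=23, q=32 is the first node v on the
root-to-leaf path with p <= v <= q (go left if both < v, right if both > v).
Walk from root:
  at 11: both 23 and 32 > 11, go right
  at 22: both 23 and 32 > 22, go right
  at 41: both 23 and 32 < 41, go left
  at 31: 23 <= 31 <= 32, this is the LCA
LCA = 31


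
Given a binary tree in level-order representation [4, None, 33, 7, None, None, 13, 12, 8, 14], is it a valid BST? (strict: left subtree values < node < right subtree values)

Level-order array: [4, None, 33, 7, None, None, 13, 12, 8, 14]
Validate using subtree bounds (lo, hi): at each node, require lo < value < hi,
then recurse left with hi=value and right with lo=value.
Preorder trace (stopping at first violation):
  at node 4 with bounds (-inf, +inf): OK
  at node 33 with bounds (4, +inf): OK
  at node 7 with bounds (4, 33): OK
  at node 13 with bounds (7, 33): OK
  at node 12 with bounds (7, 13): OK
  at node 14 with bounds (7, 12): VIOLATION
Node 14 violates its bound: not (7 < 14 < 12).
Result: Not a valid BST


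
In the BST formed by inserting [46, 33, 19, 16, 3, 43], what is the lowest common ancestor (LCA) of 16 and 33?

Tree insertion order: [46, 33, 19, 16, 3, 43]
Tree (level-order array): [46, 33, None, 19, 43, 16, None, None, None, 3]
In a BST, the LCA of p=16, q=33 is the first node v on the
root-to-leaf path with p <= v <= q (go left if both < v, right if both > v).
Walk from root:
  at 46: both 16 and 33 < 46, go left
  at 33: 16 <= 33 <= 33, this is the LCA
LCA = 33


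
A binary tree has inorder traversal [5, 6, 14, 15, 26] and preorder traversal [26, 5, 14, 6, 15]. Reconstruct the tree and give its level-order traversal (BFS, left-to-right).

Inorder:  [5, 6, 14, 15, 26]
Preorder: [26, 5, 14, 6, 15]
Algorithm: preorder visits root first, so consume preorder in order;
for each root, split the current inorder slice at that value into
left-subtree inorder and right-subtree inorder, then recurse.
Recursive splits:
  root=26; inorder splits into left=[5, 6, 14, 15], right=[]
  root=5; inorder splits into left=[], right=[6, 14, 15]
  root=14; inorder splits into left=[6], right=[15]
  root=6; inorder splits into left=[], right=[]
  root=15; inorder splits into left=[], right=[]
Reconstructed level-order: [26, 5, 14, 6, 15]


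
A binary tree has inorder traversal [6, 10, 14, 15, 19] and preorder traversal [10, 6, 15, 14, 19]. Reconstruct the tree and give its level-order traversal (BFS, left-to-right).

Inorder:  [6, 10, 14, 15, 19]
Preorder: [10, 6, 15, 14, 19]
Algorithm: preorder visits root first, so consume preorder in order;
for each root, split the current inorder slice at that value into
left-subtree inorder and right-subtree inorder, then recurse.
Recursive splits:
  root=10; inorder splits into left=[6], right=[14, 15, 19]
  root=6; inorder splits into left=[], right=[]
  root=15; inorder splits into left=[14], right=[19]
  root=14; inorder splits into left=[], right=[]
  root=19; inorder splits into left=[], right=[]
Reconstructed level-order: [10, 6, 15, 14, 19]


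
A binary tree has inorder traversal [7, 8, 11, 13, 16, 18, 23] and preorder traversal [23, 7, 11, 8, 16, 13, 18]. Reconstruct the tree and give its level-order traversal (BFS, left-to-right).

Inorder:  [7, 8, 11, 13, 16, 18, 23]
Preorder: [23, 7, 11, 8, 16, 13, 18]
Algorithm: preorder visits root first, so consume preorder in order;
for each root, split the current inorder slice at that value into
left-subtree inorder and right-subtree inorder, then recurse.
Recursive splits:
  root=23; inorder splits into left=[7, 8, 11, 13, 16, 18], right=[]
  root=7; inorder splits into left=[], right=[8, 11, 13, 16, 18]
  root=11; inorder splits into left=[8], right=[13, 16, 18]
  root=8; inorder splits into left=[], right=[]
  root=16; inorder splits into left=[13], right=[18]
  root=13; inorder splits into left=[], right=[]
  root=18; inorder splits into left=[], right=[]
Reconstructed level-order: [23, 7, 11, 8, 16, 13, 18]


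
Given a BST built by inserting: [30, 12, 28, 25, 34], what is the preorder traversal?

Tree insertion order: [30, 12, 28, 25, 34]
Tree (level-order array): [30, 12, 34, None, 28, None, None, 25]
Preorder traversal: [30, 12, 28, 25, 34]


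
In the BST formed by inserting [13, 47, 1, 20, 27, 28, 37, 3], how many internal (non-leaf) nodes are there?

Tree built from: [13, 47, 1, 20, 27, 28, 37, 3]
Tree (level-order array): [13, 1, 47, None, 3, 20, None, None, None, None, 27, None, 28, None, 37]
Rule: An internal node has at least one child.
Per-node child counts:
  node 13: 2 child(ren)
  node 1: 1 child(ren)
  node 3: 0 child(ren)
  node 47: 1 child(ren)
  node 20: 1 child(ren)
  node 27: 1 child(ren)
  node 28: 1 child(ren)
  node 37: 0 child(ren)
Matching nodes: [13, 1, 47, 20, 27, 28]
Count of internal (non-leaf) nodes: 6


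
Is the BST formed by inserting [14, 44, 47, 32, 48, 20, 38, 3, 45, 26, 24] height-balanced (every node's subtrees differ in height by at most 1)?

Tree (level-order array): [14, 3, 44, None, None, 32, 47, 20, 38, 45, 48, None, 26, None, None, None, None, None, None, 24]
Definition: a tree is height-balanced if, at every node, |h(left) - h(right)| <= 1 (empty subtree has height -1).
Bottom-up per-node check:
  node 3: h_left=-1, h_right=-1, diff=0 [OK], height=0
  node 24: h_left=-1, h_right=-1, diff=0 [OK], height=0
  node 26: h_left=0, h_right=-1, diff=1 [OK], height=1
  node 20: h_left=-1, h_right=1, diff=2 [FAIL (|-1-1|=2 > 1)], height=2
  node 38: h_left=-1, h_right=-1, diff=0 [OK], height=0
  node 32: h_left=2, h_right=0, diff=2 [FAIL (|2-0|=2 > 1)], height=3
  node 45: h_left=-1, h_right=-1, diff=0 [OK], height=0
  node 48: h_left=-1, h_right=-1, diff=0 [OK], height=0
  node 47: h_left=0, h_right=0, diff=0 [OK], height=1
  node 44: h_left=3, h_right=1, diff=2 [FAIL (|3-1|=2 > 1)], height=4
  node 14: h_left=0, h_right=4, diff=4 [FAIL (|0-4|=4 > 1)], height=5
Node 20 violates the condition: |-1 - 1| = 2 > 1.
Result: Not balanced


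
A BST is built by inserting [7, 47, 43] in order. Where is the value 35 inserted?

Starting tree (level order): [7, None, 47, 43]
Insertion path: 7 -> 47 -> 43
Result: insert 35 as left child of 43
Final tree (level order): [7, None, 47, 43, None, 35]


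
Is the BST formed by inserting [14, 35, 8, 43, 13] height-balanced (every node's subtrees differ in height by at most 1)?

Tree (level-order array): [14, 8, 35, None, 13, None, 43]
Definition: a tree is height-balanced if, at every node, |h(left) - h(right)| <= 1 (empty subtree has height -1).
Bottom-up per-node check:
  node 13: h_left=-1, h_right=-1, diff=0 [OK], height=0
  node 8: h_left=-1, h_right=0, diff=1 [OK], height=1
  node 43: h_left=-1, h_right=-1, diff=0 [OK], height=0
  node 35: h_left=-1, h_right=0, diff=1 [OK], height=1
  node 14: h_left=1, h_right=1, diff=0 [OK], height=2
All nodes satisfy the balance condition.
Result: Balanced


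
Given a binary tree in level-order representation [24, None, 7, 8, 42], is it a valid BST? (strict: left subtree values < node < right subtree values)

Level-order array: [24, None, 7, 8, 42]
Validate using subtree bounds (lo, hi): at each node, require lo < value < hi,
then recurse left with hi=value and right with lo=value.
Preorder trace (stopping at first violation):
  at node 24 with bounds (-inf, +inf): OK
  at node 7 with bounds (24, +inf): VIOLATION
Node 7 violates its bound: not (24 < 7 < +inf).
Result: Not a valid BST


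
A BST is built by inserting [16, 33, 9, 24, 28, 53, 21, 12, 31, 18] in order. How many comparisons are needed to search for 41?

Search path for 41: 16 -> 33 -> 53
Found: False
Comparisons: 3


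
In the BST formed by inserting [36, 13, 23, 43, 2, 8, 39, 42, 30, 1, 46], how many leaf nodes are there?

Tree built from: [36, 13, 23, 43, 2, 8, 39, 42, 30, 1, 46]
Tree (level-order array): [36, 13, 43, 2, 23, 39, 46, 1, 8, None, 30, None, 42]
Rule: A leaf has 0 children.
Per-node child counts:
  node 36: 2 child(ren)
  node 13: 2 child(ren)
  node 2: 2 child(ren)
  node 1: 0 child(ren)
  node 8: 0 child(ren)
  node 23: 1 child(ren)
  node 30: 0 child(ren)
  node 43: 2 child(ren)
  node 39: 1 child(ren)
  node 42: 0 child(ren)
  node 46: 0 child(ren)
Matching nodes: [1, 8, 30, 42, 46]
Count of leaf nodes: 5


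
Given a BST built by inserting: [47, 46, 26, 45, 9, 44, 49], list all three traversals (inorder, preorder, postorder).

Tree insertion order: [47, 46, 26, 45, 9, 44, 49]
Tree (level-order array): [47, 46, 49, 26, None, None, None, 9, 45, None, None, 44]
Inorder (L, root, R): [9, 26, 44, 45, 46, 47, 49]
Preorder (root, L, R): [47, 46, 26, 9, 45, 44, 49]
Postorder (L, R, root): [9, 44, 45, 26, 46, 49, 47]


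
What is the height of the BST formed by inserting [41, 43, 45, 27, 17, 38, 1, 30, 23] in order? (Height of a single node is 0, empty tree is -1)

Insertion order: [41, 43, 45, 27, 17, 38, 1, 30, 23]
Tree (level-order array): [41, 27, 43, 17, 38, None, 45, 1, 23, 30]
Compute height bottom-up (empty subtree = -1):
  height(1) = 1 + max(-1, -1) = 0
  height(23) = 1 + max(-1, -1) = 0
  height(17) = 1 + max(0, 0) = 1
  height(30) = 1 + max(-1, -1) = 0
  height(38) = 1 + max(0, -1) = 1
  height(27) = 1 + max(1, 1) = 2
  height(45) = 1 + max(-1, -1) = 0
  height(43) = 1 + max(-1, 0) = 1
  height(41) = 1 + max(2, 1) = 3
Height = 3


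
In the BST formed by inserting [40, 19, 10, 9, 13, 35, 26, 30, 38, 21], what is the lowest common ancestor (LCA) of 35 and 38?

Tree insertion order: [40, 19, 10, 9, 13, 35, 26, 30, 38, 21]
Tree (level-order array): [40, 19, None, 10, 35, 9, 13, 26, 38, None, None, None, None, 21, 30]
In a BST, the LCA of p=35, q=38 is the first node v on the
root-to-leaf path with p <= v <= q (go left if both < v, right if both > v).
Walk from root:
  at 40: both 35 and 38 < 40, go left
  at 19: both 35 and 38 > 19, go right
  at 35: 35 <= 35 <= 38, this is the LCA
LCA = 35


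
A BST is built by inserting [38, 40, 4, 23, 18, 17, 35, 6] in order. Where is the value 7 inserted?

Starting tree (level order): [38, 4, 40, None, 23, None, None, 18, 35, 17, None, None, None, 6]
Insertion path: 38 -> 4 -> 23 -> 18 -> 17 -> 6
Result: insert 7 as right child of 6
Final tree (level order): [38, 4, 40, None, 23, None, None, 18, 35, 17, None, None, None, 6, None, None, 7]


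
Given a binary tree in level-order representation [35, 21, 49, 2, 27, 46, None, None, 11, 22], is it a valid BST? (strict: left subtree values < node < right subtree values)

Level-order array: [35, 21, 49, 2, 27, 46, None, None, 11, 22]
Validate using subtree bounds (lo, hi): at each node, require lo < value < hi,
then recurse left with hi=value and right with lo=value.
Preorder trace (stopping at first violation):
  at node 35 with bounds (-inf, +inf): OK
  at node 21 with bounds (-inf, 35): OK
  at node 2 with bounds (-inf, 21): OK
  at node 11 with bounds (2, 21): OK
  at node 27 with bounds (21, 35): OK
  at node 22 with bounds (21, 27): OK
  at node 49 with bounds (35, +inf): OK
  at node 46 with bounds (35, 49): OK
No violation found at any node.
Result: Valid BST


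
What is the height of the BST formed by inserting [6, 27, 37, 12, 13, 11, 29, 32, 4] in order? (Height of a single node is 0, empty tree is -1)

Insertion order: [6, 27, 37, 12, 13, 11, 29, 32, 4]
Tree (level-order array): [6, 4, 27, None, None, 12, 37, 11, 13, 29, None, None, None, None, None, None, 32]
Compute height bottom-up (empty subtree = -1):
  height(4) = 1 + max(-1, -1) = 0
  height(11) = 1 + max(-1, -1) = 0
  height(13) = 1 + max(-1, -1) = 0
  height(12) = 1 + max(0, 0) = 1
  height(32) = 1 + max(-1, -1) = 0
  height(29) = 1 + max(-1, 0) = 1
  height(37) = 1 + max(1, -1) = 2
  height(27) = 1 + max(1, 2) = 3
  height(6) = 1 + max(0, 3) = 4
Height = 4


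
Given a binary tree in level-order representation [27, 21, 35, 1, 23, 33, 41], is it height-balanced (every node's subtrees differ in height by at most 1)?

Tree (level-order array): [27, 21, 35, 1, 23, 33, 41]
Definition: a tree is height-balanced if, at every node, |h(left) - h(right)| <= 1 (empty subtree has height -1).
Bottom-up per-node check:
  node 1: h_left=-1, h_right=-1, diff=0 [OK], height=0
  node 23: h_left=-1, h_right=-1, diff=0 [OK], height=0
  node 21: h_left=0, h_right=0, diff=0 [OK], height=1
  node 33: h_left=-1, h_right=-1, diff=0 [OK], height=0
  node 41: h_left=-1, h_right=-1, diff=0 [OK], height=0
  node 35: h_left=0, h_right=0, diff=0 [OK], height=1
  node 27: h_left=1, h_right=1, diff=0 [OK], height=2
All nodes satisfy the balance condition.
Result: Balanced
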